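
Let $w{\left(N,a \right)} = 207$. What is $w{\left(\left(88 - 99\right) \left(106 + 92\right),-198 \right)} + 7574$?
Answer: $7781$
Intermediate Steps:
$w{\left(\left(88 - 99\right) \left(106 + 92\right),-198 \right)} + 7574 = 207 + 7574 = 7781$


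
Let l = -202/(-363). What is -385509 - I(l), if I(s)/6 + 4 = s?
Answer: -46644089/121 ≈ -3.8549e+5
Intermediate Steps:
l = 202/363 (l = -202*(-1/363) = 202/363 ≈ 0.55647)
I(s) = -24 + 6*s
-385509 - I(l) = -385509 - (-24 + 6*(202/363)) = -385509 - (-24 + 404/121) = -385509 - 1*(-2500/121) = -385509 + 2500/121 = -46644089/121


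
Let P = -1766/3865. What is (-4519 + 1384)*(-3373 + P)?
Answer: 8175083697/773 ≈ 1.0576e+7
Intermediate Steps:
P = -1766/3865 (P = -1766*1/3865 = -1766/3865 ≈ -0.45692)
(-4519 + 1384)*(-3373 + P) = (-4519 + 1384)*(-3373 - 1766/3865) = -3135*(-13038411/3865) = 8175083697/773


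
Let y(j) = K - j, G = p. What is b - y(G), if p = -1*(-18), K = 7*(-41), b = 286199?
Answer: 286504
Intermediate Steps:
K = -287
p = 18
G = 18
y(j) = -287 - j
b - y(G) = 286199 - (-287 - 1*18) = 286199 - (-287 - 18) = 286199 - 1*(-305) = 286199 + 305 = 286504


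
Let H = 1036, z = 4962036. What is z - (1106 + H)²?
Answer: 373872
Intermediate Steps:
z - (1106 + H)² = 4962036 - (1106 + 1036)² = 4962036 - 1*2142² = 4962036 - 1*4588164 = 4962036 - 4588164 = 373872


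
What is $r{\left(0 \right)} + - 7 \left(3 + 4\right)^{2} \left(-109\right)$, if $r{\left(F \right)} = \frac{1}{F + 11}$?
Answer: $\frac{411258}{11} \approx 37387.0$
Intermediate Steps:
$r{\left(F \right)} = \frac{1}{11 + F}$
$r{\left(0 \right)} + - 7 \left(3 + 4\right)^{2} \left(-109\right) = \frac{1}{11 + 0} + - 7 \left(3 + 4\right)^{2} \left(-109\right) = \frac{1}{11} + - 7 \cdot 7^{2} \left(-109\right) = \frac{1}{11} + \left(-7\right) 49 \left(-109\right) = \frac{1}{11} - -37387 = \frac{1}{11} + 37387 = \frac{411258}{11}$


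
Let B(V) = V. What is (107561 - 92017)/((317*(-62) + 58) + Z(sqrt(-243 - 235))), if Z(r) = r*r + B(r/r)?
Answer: -15544/20073 ≈ -0.77437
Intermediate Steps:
Z(r) = 1 + r**2 (Z(r) = r*r + r/r = r**2 + 1 = 1 + r**2)
(107561 - 92017)/((317*(-62) + 58) + Z(sqrt(-243 - 235))) = (107561 - 92017)/((317*(-62) + 58) + (1 + (sqrt(-243 - 235))**2)) = 15544/((-19654 + 58) + (1 + (sqrt(-478))**2)) = 15544/(-19596 + (1 + (I*sqrt(478))**2)) = 15544/(-19596 + (1 - 478)) = 15544/(-19596 - 477) = 15544/(-20073) = 15544*(-1/20073) = -15544/20073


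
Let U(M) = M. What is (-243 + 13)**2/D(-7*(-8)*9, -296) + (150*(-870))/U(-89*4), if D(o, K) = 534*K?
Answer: 14472275/39516 ≈ 366.24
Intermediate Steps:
(-243 + 13)**2/D(-7*(-8)*9, -296) + (150*(-870))/U(-89*4) = (-243 + 13)**2/((534*(-296))) + (150*(-870))/((-89*4)) = (-230)**2/(-158064) - 130500/(-356) = 52900*(-1/158064) - 130500*(-1/356) = -13225/39516 + 32625/89 = 14472275/39516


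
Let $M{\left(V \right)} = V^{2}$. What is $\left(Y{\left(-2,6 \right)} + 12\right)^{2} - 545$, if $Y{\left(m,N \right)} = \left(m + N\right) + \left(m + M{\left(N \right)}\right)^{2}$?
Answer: $1373039$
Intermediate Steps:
$Y{\left(m,N \right)} = N + m + \left(m + N^{2}\right)^{2}$ ($Y{\left(m,N \right)} = \left(m + N\right) + \left(m + N^{2}\right)^{2} = \left(N + m\right) + \left(m + N^{2}\right)^{2} = N + m + \left(m + N^{2}\right)^{2}$)
$\left(Y{\left(-2,6 \right)} + 12\right)^{2} - 545 = \left(\left(6 - 2 + \left(-2 + 6^{2}\right)^{2}\right) + 12\right)^{2} - 545 = \left(\left(6 - 2 + \left(-2 + 36\right)^{2}\right) + 12\right)^{2} - 545 = \left(\left(6 - 2 + 34^{2}\right) + 12\right)^{2} - 545 = \left(\left(6 - 2 + 1156\right) + 12\right)^{2} - 545 = \left(1160 + 12\right)^{2} - 545 = 1172^{2} - 545 = 1373584 - 545 = 1373039$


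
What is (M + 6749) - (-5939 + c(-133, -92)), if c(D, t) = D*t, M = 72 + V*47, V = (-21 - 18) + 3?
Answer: -1168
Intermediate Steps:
V = -36 (V = -39 + 3 = -36)
M = -1620 (M = 72 - 36*47 = 72 - 1692 = -1620)
(M + 6749) - (-5939 + c(-133, -92)) = (-1620 + 6749) - (-5939 - 133*(-92)) = 5129 - (-5939 + 12236) = 5129 - 1*6297 = 5129 - 6297 = -1168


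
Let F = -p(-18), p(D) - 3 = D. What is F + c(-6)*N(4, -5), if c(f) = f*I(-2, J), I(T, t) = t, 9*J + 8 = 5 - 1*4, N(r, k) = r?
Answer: 101/3 ≈ 33.667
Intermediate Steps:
p(D) = 3 + D
J = -7/9 (J = -8/9 + (5 - 1*4)/9 = -8/9 + (5 - 4)/9 = -8/9 + (1/9)*1 = -8/9 + 1/9 = -7/9 ≈ -0.77778)
F = 15 (F = -(3 - 18) = -1*(-15) = 15)
c(f) = -7*f/9 (c(f) = f*(-7/9) = -7*f/9)
F + c(-6)*N(4, -5) = 15 - 7/9*(-6)*4 = 15 + (14/3)*4 = 15 + 56/3 = 101/3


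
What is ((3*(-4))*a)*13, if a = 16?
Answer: -2496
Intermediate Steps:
((3*(-4))*a)*13 = ((3*(-4))*16)*13 = -12*16*13 = -192*13 = -2496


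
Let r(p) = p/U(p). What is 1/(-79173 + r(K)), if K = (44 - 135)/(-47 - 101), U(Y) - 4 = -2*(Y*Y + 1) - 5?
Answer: -41137/3256946435 ≈ -1.2631e-5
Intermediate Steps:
U(Y) = -3 - 2*Y² (U(Y) = 4 + (-2*(Y*Y + 1) - 5) = 4 + (-2*(Y² + 1) - 5) = 4 + (-2*(1 + Y²) - 5) = 4 + ((-2 - 2*Y²) - 5) = 4 + (-7 - 2*Y²) = -3 - 2*Y²)
K = 91/148 (K = -91/(-148) = -91*(-1/148) = 91/148 ≈ 0.61486)
r(p) = p/(-3 - 2*p²)
1/(-79173 + r(K)) = 1/(-79173 - 1*91/148/(3 + 2*(91/148)²)) = 1/(-79173 - 1*91/148/(3 + 2*(8281/21904))) = 1/(-79173 - 1*91/148/(3 + 8281/10952)) = 1/(-79173 - 1*91/148/41137/10952) = 1/(-79173 - 1*91/148*10952/41137) = 1/(-79173 - 6734/41137) = 1/(-3256946435/41137) = -41137/3256946435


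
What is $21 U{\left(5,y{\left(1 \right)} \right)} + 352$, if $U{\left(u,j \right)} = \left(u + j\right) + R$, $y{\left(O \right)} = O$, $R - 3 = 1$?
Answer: $562$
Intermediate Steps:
$R = 4$ ($R = 3 + 1 = 4$)
$U{\left(u,j \right)} = 4 + j + u$ ($U{\left(u,j \right)} = \left(u + j\right) + 4 = \left(j + u\right) + 4 = 4 + j + u$)
$21 U{\left(5,y{\left(1 \right)} \right)} + 352 = 21 \left(4 + 1 + 5\right) + 352 = 21 \cdot 10 + 352 = 210 + 352 = 562$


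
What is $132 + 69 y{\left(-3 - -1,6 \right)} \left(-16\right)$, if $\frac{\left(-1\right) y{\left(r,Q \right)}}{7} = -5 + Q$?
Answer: $7860$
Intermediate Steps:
$y{\left(r,Q \right)} = 35 - 7 Q$ ($y{\left(r,Q \right)} = - 7 \left(-5 + Q\right) = 35 - 7 Q$)
$132 + 69 y{\left(-3 - -1,6 \right)} \left(-16\right) = 132 + 69 \left(35 - 42\right) \left(-16\right) = 132 + 69 \left(\left(-7\right) \left(-16\right)\right) = 132 + 69 \cdot 112 = 132 + 7728 = 7860$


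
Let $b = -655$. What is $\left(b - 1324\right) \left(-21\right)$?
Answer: $41559$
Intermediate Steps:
$\left(b - 1324\right) \left(-21\right) = \left(-655 - 1324\right) \left(-21\right) = \left(-1979\right) \left(-21\right) = 41559$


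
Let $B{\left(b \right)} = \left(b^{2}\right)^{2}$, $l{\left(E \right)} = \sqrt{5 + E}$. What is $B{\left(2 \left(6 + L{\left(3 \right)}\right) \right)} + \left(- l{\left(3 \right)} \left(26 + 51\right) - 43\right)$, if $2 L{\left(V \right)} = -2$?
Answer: $9957 - 154 \sqrt{2} \approx 9739.2$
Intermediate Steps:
$L{\left(V \right)} = -1$ ($L{\left(V \right)} = \frac{1}{2} \left(-2\right) = -1$)
$B{\left(b \right)} = b^{4}$
$B{\left(2 \left(6 + L{\left(3 \right)}\right) \right)} + \left(- l{\left(3 \right)} \left(26 + 51\right) - 43\right) = \left(2 \left(6 - 1\right)\right)^{4} + \left(- \sqrt{5 + 3} \left(26 + 51\right) - 43\right) = \left(2 \cdot 5\right)^{4} + \left(- \sqrt{8} \cdot 77 - 43\right) = 10^{4} + \left(- 2 \sqrt{2} \cdot 77 - 43\right) = 10000 + \left(- 2 \sqrt{2} \cdot 77 - 43\right) = 10000 - \left(43 + 154 \sqrt{2}\right) = 9957 - 154 \sqrt{2}$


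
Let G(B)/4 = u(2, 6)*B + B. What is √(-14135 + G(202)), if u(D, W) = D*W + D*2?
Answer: I*√399 ≈ 19.975*I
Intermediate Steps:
u(D, W) = 2*D + D*W (u(D, W) = D*W + 2*D = 2*D + D*W)
G(B) = 68*B (G(B) = 4*((2*(2 + 6))*B + B) = 4*((2*8)*B + B) = 4*(16*B + B) = 4*(17*B) = 68*B)
√(-14135 + G(202)) = √(-14135 + 68*202) = √(-14135 + 13736) = √(-399) = I*√399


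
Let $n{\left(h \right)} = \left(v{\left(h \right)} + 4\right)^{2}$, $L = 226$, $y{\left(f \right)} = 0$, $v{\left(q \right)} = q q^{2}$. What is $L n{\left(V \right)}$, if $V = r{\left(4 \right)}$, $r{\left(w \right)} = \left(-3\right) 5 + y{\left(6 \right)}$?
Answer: $2568182866$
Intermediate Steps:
$v{\left(q \right)} = q^{3}$
$r{\left(w \right)} = -15$ ($r{\left(w \right)} = \left(-3\right) 5 + 0 = -15 + 0 = -15$)
$V = -15$
$n{\left(h \right)} = \left(4 + h^{3}\right)^{2}$ ($n{\left(h \right)} = \left(h^{3} + 4\right)^{2} = \left(4 + h^{3}\right)^{2}$)
$L n{\left(V \right)} = 226 \left(4 + \left(-15\right)^{3}\right)^{2} = 226 \left(4 - 3375\right)^{2} = 226 \left(-3371\right)^{2} = 226 \cdot 11363641 = 2568182866$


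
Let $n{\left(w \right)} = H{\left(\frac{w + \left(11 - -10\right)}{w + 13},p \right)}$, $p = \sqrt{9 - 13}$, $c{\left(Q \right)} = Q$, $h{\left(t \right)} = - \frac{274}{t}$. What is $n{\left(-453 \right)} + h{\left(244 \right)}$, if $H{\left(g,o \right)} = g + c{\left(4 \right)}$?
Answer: $\frac{25893}{6710} \approx 3.8589$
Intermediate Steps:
$p = 2 i$ ($p = \sqrt{-4} = 2 i \approx 2.0 i$)
$H{\left(g,o \right)} = 4 + g$ ($H{\left(g,o \right)} = g + 4 = 4 + g$)
$n{\left(w \right)} = 4 + \frac{21 + w}{13 + w}$ ($n{\left(w \right)} = 4 + \frac{w + \left(11 - -10\right)}{w + 13} = 4 + \frac{w + \left(11 + 10\right)}{13 + w} = 4 + \frac{w + 21}{13 + w} = 4 + \frac{21 + w}{13 + w}$)
$n{\left(-453 \right)} + h{\left(244 \right)} = \frac{73 + 5 \left(-453\right)}{13 - 453} - \frac{274}{244} = \frac{73 - 2265}{-440} - \frac{137}{122} = \left(- \frac{1}{440}\right) \left(-2192\right) - \frac{137}{122} = \frac{274}{55} - \frac{137}{122} = \frac{25893}{6710}$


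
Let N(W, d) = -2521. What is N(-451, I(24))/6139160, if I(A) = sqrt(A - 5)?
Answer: -2521/6139160 ≈ -0.00041064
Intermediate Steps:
I(A) = sqrt(-5 + A)
N(-451, I(24))/6139160 = -2521/6139160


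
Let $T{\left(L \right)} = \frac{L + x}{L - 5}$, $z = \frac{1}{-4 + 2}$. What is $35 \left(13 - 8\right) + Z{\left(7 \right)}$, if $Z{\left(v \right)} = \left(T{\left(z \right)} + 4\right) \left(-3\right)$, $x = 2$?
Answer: $\frac{1802}{11} \approx 163.82$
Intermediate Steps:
$z = - \frac{1}{2}$ ($z = \frac{1}{-2} = - \frac{1}{2} \approx -0.5$)
$T{\left(L \right)} = \frac{2 + L}{-5 + L}$ ($T{\left(L \right)} = \frac{L + 2}{L - 5} = \frac{2 + L}{-5 + L}$)
$Z{\left(v \right)} = - \frac{123}{11}$ ($Z{\left(v \right)} = \left(\frac{2 - \frac{1}{2}}{-5 - \frac{1}{2}} + 4\right) \left(-3\right) = \left(\frac{1}{- \frac{11}{2}} \cdot \frac{3}{2} + 4\right) \left(-3\right) = \left(\left(- \frac{2}{11}\right) \frac{3}{2} + 4\right) \left(-3\right) = \left(- \frac{3}{11} + 4\right) \left(-3\right) = \frac{41}{11} \left(-3\right) = - \frac{123}{11}$)
$35 \left(13 - 8\right) + Z{\left(7 \right)} = 35 \left(13 - 8\right) - \frac{123}{11} = 35 \cdot 5 - \frac{123}{11} = 175 - \frac{123}{11} = \frac{1802}{11}$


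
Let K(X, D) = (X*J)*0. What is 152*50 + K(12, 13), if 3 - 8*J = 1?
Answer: 7600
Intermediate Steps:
J = ¼ (J = 3/8 - ⅛*1 = 3/8 - ⅛ = ¼ ≈ 0.25000)
K(X, D) = 0 (K(X, D) = (X*(¼))*0 = (X/4)*0 = 0)
152*50 + K(12, 13) = 152*50 + 0 = 7600 + 0 = 7600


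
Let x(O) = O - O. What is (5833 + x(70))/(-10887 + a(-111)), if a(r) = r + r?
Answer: -5833/11109 ≈ -0.52507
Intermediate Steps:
x(O) = 0
a(r) = 2*r
(5833 + x(70))/(-10887 + a(-111)) = (5833 + 0)/(-10887 + 2*(-111)) = 5833/(-10887 - 222) = 5833/(-11109) = 5833*(-1/11109) = -5833/11109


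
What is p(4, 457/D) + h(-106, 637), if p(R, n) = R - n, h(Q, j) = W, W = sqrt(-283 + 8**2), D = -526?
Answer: 2561/526 + I*sqrt(219) ≈ 4.8688 + 14.799*I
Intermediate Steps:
W = I*sqrt(219) (W = sqrt(-283 + 64) = sqrt(-219) = I*sqrt(219) ≈ 14.799*I)
h(Q, j) = I*sqrt(219)
p(4, 457/D) + h(-106, 637) = (4 - 457/(-526)) + I*sqrt(219) = (4 - 457*(-1)/526) + I*sqrt(219) = (4 - 1*(-457/526)) + I*sqrt(219) = (4 + 457/526) + I*sqrt(219) = 2561/526 + I*sqrt(219)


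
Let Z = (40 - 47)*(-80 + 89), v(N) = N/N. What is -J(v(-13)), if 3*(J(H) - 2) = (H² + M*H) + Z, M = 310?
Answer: -254/3 ≈ -84.667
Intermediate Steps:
v(N) = 1
Z = -63 (Z = -7*9 = -63)
J(H) = -19 + H²/3 + 310*H/3 (J(H) = 2 + ((H² + 310*H) - 63)/3 = 2 + (-63 + H² + 310*H)/3 = 2 + (-21 + H²/3 + 310*H/3) = -19 + H²/3 + 310*H/3)
-J(v(-13)) = -(-19 + (⅓)*1² + (310/3)*1) = -(-19 + (⅓)*1 + 310/3) = -(-19 + ⅓ + 310/3) = -1*254/3 = -254/3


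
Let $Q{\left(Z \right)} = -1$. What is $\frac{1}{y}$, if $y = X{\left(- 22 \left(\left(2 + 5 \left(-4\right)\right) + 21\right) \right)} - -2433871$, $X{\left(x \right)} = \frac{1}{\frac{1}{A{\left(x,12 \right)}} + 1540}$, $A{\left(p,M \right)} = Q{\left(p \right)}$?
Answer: $\frac{1539}{3745727470} \approx 4.1087 \cdot 10^{-7}$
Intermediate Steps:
$A{\left(p,M \right)} = -1$
$X{\left(x \right)} = \frac{1}{1539}$ ($X{\left(x \right)} = \frac{1}{\frac{1}{-1} + 1540} = \frac{1}{-1 + 1540} = \frac{1}{1539}$)
$y = \frac{3745727470}{1539}$ ($y = \frac{1}{1539} - -2433871 = \frac{1}{1539} + 2433871 = \frac{3745727470}{1539} \approx 2.4339 \cdot 10^{6}$)
$\frac{1}{y} = \frac{1}{\frac{3745727470}{1539}} = \frac{1539}{3745727470}$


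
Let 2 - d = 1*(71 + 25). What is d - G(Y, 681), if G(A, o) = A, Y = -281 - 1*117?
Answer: 304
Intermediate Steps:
Y = -398 (Y = -281 - 117 = -398)
d = -94 (d = 2 - (71 + 25) = 2 - 96 = -94)
d - G(Y, 681) = -94 - 1*(-398) = -94 + 398 = 304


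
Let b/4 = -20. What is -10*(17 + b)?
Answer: 630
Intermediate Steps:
b = -80 (b = 4*(-20) = -80)
-10*(17 + b) = -10*(17 - 80) = -10*(-63) = 630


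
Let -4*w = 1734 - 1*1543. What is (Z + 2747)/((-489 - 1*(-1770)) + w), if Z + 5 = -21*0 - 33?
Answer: 10836/4933 ≈ 2.1966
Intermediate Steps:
w = -191/4 (w = -(1734 - 1*1543)/4 = -(1734 - 1543)/4 = -¼*191 = -191/4 ≈ -47.750)
Z = -38 (Z = -5 + (-21*0 - 33) = -5 + (0 - 33) = -5 - 33 = -38)
(Z + 2747)/((-489 - 1*(-1770)) + w) = (-38 + 2747)/((-489 - 1*(-1770)) - 191/4) = 2709/((-489 + 1770) - 191/4) = 2709/(1281 - 191/4) = 2709/(4933/4) = 2709*(4/4933) = 10836/4933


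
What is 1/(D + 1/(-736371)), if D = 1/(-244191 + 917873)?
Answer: 496079888022/62689 ≈ 7.9133e+6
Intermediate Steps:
D = 1/673682 ≈ 1.4844e-6
1/(D + 1/(-736371)) = 1/(1/673682 + 1/(-736371)) = 1/(1/673682 - 1/736371) = 1/(62689/496079888022) = 496079888022/62689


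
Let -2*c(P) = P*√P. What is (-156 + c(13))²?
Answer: 99541/4 + 2028*√13 ≈ 32197.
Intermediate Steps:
c(P) = -P^(3/2)/2 (c(P) = -P*√P/2 = -P^(3/2)/2)
(-156 + c(13))² = (-156 - 13*√13/2)²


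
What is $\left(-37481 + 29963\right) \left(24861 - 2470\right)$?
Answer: $-168335538$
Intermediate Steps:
$\left(-37481 + 29963\right) \left(24861 - 2470\right) = \left(-7518\right) 22391 = -168335538$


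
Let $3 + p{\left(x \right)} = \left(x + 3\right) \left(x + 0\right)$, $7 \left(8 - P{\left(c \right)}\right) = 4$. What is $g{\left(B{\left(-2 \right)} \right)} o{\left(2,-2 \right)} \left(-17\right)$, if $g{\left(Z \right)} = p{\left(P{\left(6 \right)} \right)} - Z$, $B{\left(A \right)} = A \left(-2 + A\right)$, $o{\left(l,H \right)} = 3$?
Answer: $- \frac{166107}{49} \approx -3389.9$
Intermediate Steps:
$P{\left(c \right)} = \frac{52}{7}$ ($P{\left(c \right)} = 8 - \frac{4}{7} = \frac{52}{7}$)
$p{\left(x \right)} = -3 + x \left(3 + x\right)$ ($p{\left(x \right)} = -3 + \left(x + 3\right) \left(x + 0\right) = -3 + \left(3 + x\right) x = -3 + x \left(3 + x\right)$)
$g{\left(Z \right)} = \frac{3649}{49} - Z$ ($g{\left(Z \right)} = \left(-3 + \left(\frac{52}{7}\right)^{2} + 3 \cdot \frac{52}{7}\right) - Z = \left(-3 + \frac{2704}{49} + \frac{156}{7}\right) - Z = \frac{3649}{49} - Z$)
$g{\left(B{\left(-2 \right)} \right)} o{\left(2,-2 \right)} \left(-17\right) = \left(\frac{3649}{49} - - 2 \left(-2 - 2\right)\right) 3 \left(-17\right) = \left(\frac{3649}{49} - \left(-2\right) \left(-4\right)\right) 3 \left(-17\right) = \left(\frac{3649}{49} - 8\right) 3 \left(-17\right) = \frac{3257}{49} \cdot 3 \left(-17\right) = \frac{9771}{49} \left(-17\right) = - \frac{166107}{49}$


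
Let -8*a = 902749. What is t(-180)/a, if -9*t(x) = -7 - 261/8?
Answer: -317/8124741 ≈ -3.9017e-5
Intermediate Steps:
a = -902749/8 (a = -⅛*902749 = -902749/8 ≈ -1.1284e+5)
t(x) = 317/72 (t(x) = -(-7 - 261/8)/9 = -⅑*(-317/8) = 317/72)
t(-180)/a = 317/(72*(-902749/8)) = (317/72)*(-8/902749) = -317/8124741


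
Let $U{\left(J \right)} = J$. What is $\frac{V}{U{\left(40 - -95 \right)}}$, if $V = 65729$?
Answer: $\frac{65729}{135} \approx 486.88$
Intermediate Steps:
$\frac{V}{U{\left(40 - -95 \right)}} = \frac{65729}{40 - -95} = \frac{65729}{40 + 95} = \frac{65729}{135}$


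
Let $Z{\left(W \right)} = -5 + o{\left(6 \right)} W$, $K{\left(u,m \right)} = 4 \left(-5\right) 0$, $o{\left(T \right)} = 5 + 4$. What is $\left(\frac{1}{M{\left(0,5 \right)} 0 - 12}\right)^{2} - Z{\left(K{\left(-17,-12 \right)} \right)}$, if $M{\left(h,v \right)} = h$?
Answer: $\frac{721}{144} \approx 5.0069$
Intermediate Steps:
$o{\left(T \right)} = 9$
$K{\left(u,m \right)} = 0$ ($K{\left(u,m \right)} = \left(-20\right) 0 = 0$)
$Z{\left(W \right)} = -5 + 9 W$
$\left(\frac{1}{M{\left(0,5 \right)} 0 - 12}\right)^{2} - Z{\left(K{\left(-17,-12 \right)} \right)} = \left(\frac{1}{0 \cdot 0 - 12}\right)^{2} - \left(-5 + 9 \cdot 0\right) = \left(\frac{1}{0 - 12}\right)^{2} - \left(-5 + 0\right) = \left(\frac{1}{-12}\right)^{2} - -5 = \left(- \frac{1}{12}\right)^{2} + 5 = \frac{1}{144} + 5 = \frac{721}{144}$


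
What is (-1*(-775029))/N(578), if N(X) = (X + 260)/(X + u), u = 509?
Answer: 842456523/838 ≈ 1.0053e+6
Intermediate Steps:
N(X) = (260 + X)/(509 + X) (N(X) = (X + 260)/(X + 509) = (260 + X)/(509 + X))
(-1*(-775029))/N(578) = (-1*(-775029))/(((260 + 578)/(509 + 578))) = 775029/((838/1087)) = 775029/(((1/1087)*838)) = 775029/(838/1087) = 775029*(1087/838) = 842456523/838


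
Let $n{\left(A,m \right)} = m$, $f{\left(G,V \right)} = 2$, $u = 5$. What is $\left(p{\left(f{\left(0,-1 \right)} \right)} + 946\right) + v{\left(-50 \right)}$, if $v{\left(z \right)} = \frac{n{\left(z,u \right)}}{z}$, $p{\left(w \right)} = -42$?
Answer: $\frac{9039}{10} \approx 903.9$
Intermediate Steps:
$v{\left(z \right)} = \frac{5}{z}$
$\left(p{\left(f{\left(0,-1 \right)} \right)} + 946\right) + v{\left(-50 \right)} = \left(-42 + 946\right) + \frac{5}{-50} = 904 + 5 \left(- \frac{1}{50}\right) = 904 - \frac{1}{10} = \frac{9039}{10}$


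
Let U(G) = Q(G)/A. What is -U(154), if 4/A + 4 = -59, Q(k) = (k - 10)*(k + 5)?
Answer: 360612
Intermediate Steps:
Q(k) = (-10 + k)*(5 + k)
A = -4/63 (A = 4/(-4 - 59) = 4/(-63) = 4*(-1/63) = -4/63 ≈ -0.063492)
U(G) = 1575/2 - 63*G²/4 + 315*G/4 (U(G) = (-50 + G² - 5*G)/(-4/63) = (-50 + G² - 5*G)*(-63/4) = 1575/2 - 63*G²/4 + 315*G/4)
-U(154) = -(1575/2 - 63/4*154² + (315/4)*154) = -(1575/2 - 63/4*23716 + 24255/2) = -(1575/2 - 373527 + 24255/2) = -1*(-360612) = 360612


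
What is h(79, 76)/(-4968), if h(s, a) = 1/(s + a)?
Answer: -1/770040 ≈ -1.2986e-6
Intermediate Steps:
h(s, a) = 1/(a + s)
h(79, 76)/(-4968) = 1/((76 + 79)*(-4968)) = -1/4968/155 = (1/155)*(-1/4968) = -1/770040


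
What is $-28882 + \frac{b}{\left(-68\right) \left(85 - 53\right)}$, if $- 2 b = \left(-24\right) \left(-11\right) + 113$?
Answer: $- \frac{125694087}{4352} \approx -28882.0$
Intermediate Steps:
$b = - \frac{377}{2}$ ($b = - \frac{\left(-24\right) \left(-11\right) + 113}{2} = - \frac{264 + 113}{2} = \left(- \frac{1}{2}\right) 377 = - \frac{377}{2} \approx -188.5$)
$-28882 + \frac{b}{\left(-68\right) \left(85 - 53\right)} = -28882 - \frac{377}{2 \left(- 68 \left(85 - 53\right)\right)} = -28882 - \frac{377}{2 \left(\left(-68\right) 32\right)} = -28882 - \frac{377}{2 \left(-2176\right)} = -28882 - - \frac{377}{4352} = -28882 + \frac{377}{4352} = - \frac{125694087}{4352}$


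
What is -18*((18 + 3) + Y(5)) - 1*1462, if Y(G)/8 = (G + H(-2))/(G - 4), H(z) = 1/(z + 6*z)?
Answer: -17848/7 ≈ -2549.7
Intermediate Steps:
H(z) = 1/(7*z)
Y(G) = 8*(-1/14 + G)/(-4 + G) (Y(G) = 8*((G + (⅐)/(-2))/(G - 4)) = 8*((G + (⅐)*(-½))/(-4 + G)) = 8*((G - 1/14)/(-4 + G)) = 8*((-1/14 + G)/(-4 + G)) = 8*(-1/14 + G)/(-4 + G))
-18*((18 + 3) + Y(5)) - 1*1462 = -18*((18 + 3) + 4*(-1 + 14*5)/(7*(-4 + 5))) - 1*1462 = -18*(21 + (4/7)*(-1 + 70)/1) - 1462 = -18*(21 + (4/7)*1*69) - 1462 = -18*(21 + 276/7) - 1462 = -18*423/7 - 1462 = -7614/7 - 1462 = -17848/7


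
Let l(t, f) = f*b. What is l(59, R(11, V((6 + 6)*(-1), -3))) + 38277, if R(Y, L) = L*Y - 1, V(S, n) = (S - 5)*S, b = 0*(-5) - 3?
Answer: 31548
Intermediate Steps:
b = -3 (b = 0 - 3 = -3)
V(S, n) = S*(-5 + S) (V(S, n) = (-5 + S)*S = S*(-5 + S))
R(Y, L) = -1 + L*Y
l(t, f) = -3*f (l(t, f) = f*(-3) = -3*f)
l(59, R(11, V((6 + 6)*(-1), -3))) + 38277 = -3*(-1 + (((6 + 6)*(-1))*(-5 + (6 + 6)*(-1)))*11) + 38277 = -3*(-1 + ((12*(-1))*(-5 + 12*(-1)))*11) + 38277 = -3*(-1 - 12*(-5 - 12)*11) + 38277 = -3*(-1 - 12*(-17)*11) + 38277 = -3*(-1 + 204*11) + 38277 = -3*(-1 + 2244) + 38277 = -3*2243 + 38277 = -6729 + 38277 = 31548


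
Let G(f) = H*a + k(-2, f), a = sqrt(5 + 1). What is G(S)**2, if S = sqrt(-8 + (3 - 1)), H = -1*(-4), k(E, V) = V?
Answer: 90 + 48*I ≈ 90.0 + 48.0*I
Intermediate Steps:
a = sqrt(6) ≈ 2.4495
H = 4
S = I*sqrt(6) (S = sqrt(-8 + 2) = sqrt(-6) = I*sqrt(6) ≈ 2.4495*I)
G(f) = f + 4*sqrt(6) (G(f) = 4*sqrt(6) + f = f + 4*sqrt(6))
G(S)**2 = (I*sqrt(6) + 4*sqrt(6))**2 = (4*sqrt(6) + I*sqrt(6))**2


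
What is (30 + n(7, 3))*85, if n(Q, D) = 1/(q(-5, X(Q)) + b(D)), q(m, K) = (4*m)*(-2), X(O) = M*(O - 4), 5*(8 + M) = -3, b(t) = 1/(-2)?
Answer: 201620/79 ≈ 2552.2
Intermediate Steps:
b(t) = -1/2 (b(t) = 1*(-1/2) = -1/2)
M = -43/5 (M = -8 + (1/5)*(-3) = -8 - 3/5 = -43/5 ≈ -8.6000)
X(O) = 172/5 - 43*O/5 (X(O) = -43*(O - 4)/5 = -43*(-4 + O)/5 = 172/5 - 43*O/5)
q(m, K) = -8*m
n(Q, D) = 2/79 (n(Q, D) = 1/(-8*(-5) - 1/2) = 1/(40 - 1/2) = 1/(79/2) = 2/79)
(30 + n(7, 3))*85 = (30 + 2/79)*85 = (2372/79)*85 = 201620/79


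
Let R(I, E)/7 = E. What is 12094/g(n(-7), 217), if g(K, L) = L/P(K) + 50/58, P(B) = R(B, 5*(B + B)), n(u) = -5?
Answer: 17536300/351 ≈ 49961.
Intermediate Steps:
R(I, E) = 7*E
P(B) = 70*B (P(B) = 7*(5*(B + B)) = 7*(5*(2*B)) = 7*(10*B) = 70*B)
g(K, L) = 25/29 + L/(70*K) (g(K, L) = L/((70*K)) + 50/58 = L*(1/(70*K)) + 50*(1/58) = L/(70*K) + 25/29 = 25/29 + L/(70*K))
12094/g(n(-7), 217) = 12094/(25/29 + (1/70)*217/(-5)) = 12094/(25/29 + (1/70)*217*(-⅕)) = 12094/(25/29 - 31/50) = 12094/(351/1450) = 12094*(1450/351) = 17536300/351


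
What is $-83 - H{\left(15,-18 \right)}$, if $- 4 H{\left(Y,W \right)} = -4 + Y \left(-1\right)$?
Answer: $- \frac{351}{4} \approx -87.75$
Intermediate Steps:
$H{\left(Y,W \right)} = 1 + \frac{Y}{4}$ ($H{\left(Y,W \right)} = - \frac{-4 + Y \left(-1\right)}{4} = - \frac{-4 - Y}{4} = 1 + \frac{Y}{4}$)
$-83 - H{\left(15,-18 \right)} = -83 - \left(1 + \frac{1}{4} \cdot 15\right) = -83 - \left(1 + \frac{15}{4}\right) = -83 - \frac{19}{4} = - \frac{351}{4}$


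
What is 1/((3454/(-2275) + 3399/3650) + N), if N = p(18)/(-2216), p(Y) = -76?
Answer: -1840111/1017053 ≈ -1.8093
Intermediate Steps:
N = 19/554 (N = -76/(-2216) = -76*(-1/2216) = 19/554 ≈ 0.034296)
1/((3454/(-2275) + 3399/3650) + N) = 1/((3454/(-2275) + 3399/3650) + 19/554) = 1/((3454*(-1/2275) + 3399*(1/3650)) + 19/554) = 1/((-3454/2275 + 3399/3650) + 19/554) = 1/(-7799/13286 + 19/554) = 1/(-1017053/1840111) = -1840111/1017053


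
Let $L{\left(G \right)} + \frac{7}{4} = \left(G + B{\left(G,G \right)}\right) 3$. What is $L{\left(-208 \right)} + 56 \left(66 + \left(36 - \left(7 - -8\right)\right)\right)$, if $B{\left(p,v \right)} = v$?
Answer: $\frac{14489}{4} \approx 3622.3$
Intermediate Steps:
$L{\left(G \right)} = - \frac{7}{4} + 6 G$ ($L{\left(G \right)} = - \frac{7}{4} + \left(G + G\right) 3 = - \frac{7}{4} + 2 G 3 = - \frac{7}{4} + 6 G$)
$L{\left(-208 \right)} + 56 \left(66 + \left(36 - \left(7 - -8\right)\right)\right) = \left(- \frac{7}{4} + 6 \left(-208\right)\right) + 56 \left(66 + \left(36 - \left(7 - -8\right)\right)\right) = \left(- \frac{7}{4} - 1248\right) + 56 \left(66 + \left(36 - \left(7 + 8\right)\right)\right) = - \frac{4999}{4} + 56 \left(66 + \left(36 - 15\right)\right) = - \frac{4999}{4} + 56 \left(66 + 21\right) = - \frac{4999}{4} + 56 \cdot 87 = - \frac{4999}{4} + 4872 = \frac{14489}{4}$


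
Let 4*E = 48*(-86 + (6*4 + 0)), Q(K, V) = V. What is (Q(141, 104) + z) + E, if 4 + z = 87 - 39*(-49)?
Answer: 1354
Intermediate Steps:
z = 1994 (z = -4 + (87 - 39*(-49)) = -4 + (87 + 1911) = -4 + 1998 = 1994)
E = -744 (E = (48*(-86 + (6*4 + 0)))/4 = (48*(-86 + (24 + 0)))/4 = (48*(-86 + 24))/4 = (48*(-62))/4 = (¼)*(-2976) = -744)
(Q(141, 104) + z) + E = (104 + 1994) - 744 = 2098 - 744 = 1354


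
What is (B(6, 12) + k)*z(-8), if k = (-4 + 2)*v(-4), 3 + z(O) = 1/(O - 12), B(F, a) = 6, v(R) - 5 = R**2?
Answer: 549/5 ≈ 109.80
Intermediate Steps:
v(R) = 5 + R**2
z(O) = -3 + 1/(-12 + O) (z(O) = -3 + 1/(O - 12) = -3 + 1/(-12 + O))
k = -42 (k = (-4 + 2)*(5 + (-4)**2) = -2*(5 + 16) = -2*21 = -42)
(B(6, 12) + k)*z(-8) = (6 - 42)*((37 - 3*(-8))/(-12 - 8)) = -36*(37 + 24)/(-20) = -(-9)*61/5 = -36*(-61/20) = 549/5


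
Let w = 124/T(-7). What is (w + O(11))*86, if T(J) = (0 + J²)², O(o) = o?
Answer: 2282010/2401 ≈ 950.44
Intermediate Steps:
T(J) = J⁴ (T(J) = (J²)² = J⁴)
w = 124/2401 (w = 124/((-7)⁴) = 124/2401 ≈ 0.051645)
(w + O(11))*86 = (124/2401 + 11)*86 = (26535/2401)*86 = 2282010/2401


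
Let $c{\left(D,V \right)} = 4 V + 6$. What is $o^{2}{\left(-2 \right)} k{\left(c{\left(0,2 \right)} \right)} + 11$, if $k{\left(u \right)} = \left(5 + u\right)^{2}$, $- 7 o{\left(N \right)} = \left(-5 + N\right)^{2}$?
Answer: $17700$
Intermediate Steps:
$o{\left(N \right)} = - \frac{\left(-5 + N\right)^{2}}{7}$
$c{\left(D,V \right)} = 6 + 4 V$
$o^{2}{\left(-2 \right)} k{\left(c{\left(0,2 \right)} \right)} + 11 = \left(- \frac{\left(-5 - 2\right)^{2}}{7}\right)^{2} \left(5 + \left(6 + 4 \cdot 2\right)\right)^{2} + 11 = \left(- \frac{\left(-7\right)^{2}}{7}\right)^{2} \left(5 + \left(6 + 8\right)\right)^{2} + 11 = \left(\left(- \frac{1}{7}\right) 49\right)^{2} \left(5 + 14\right)^{2} + 11 = \left(-7\right)^{2} \cdot 19^{2} + 11 = 49 \cdot 361 + 11 = 17689 + 11 = 17700$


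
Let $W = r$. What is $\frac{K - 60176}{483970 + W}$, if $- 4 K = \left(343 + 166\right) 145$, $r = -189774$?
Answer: $- \frac{314509}{1176784} \approx -0.26726$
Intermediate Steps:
$K = - \frac{73805}{4}$ ($K = - \frac{\left(343 + 166\right) 145}{4} = - \frac{509 \cdot 145}{4} = \left(- \frac{1}{4}\right) 73805 = - \frac{73805}{4} \approx -18451.0$)
$W = -189774$
$\frac{K - 60176}{483970 + W} = \frac{- \frac{73805}{4} - 60176}{483970 - 189774} = - \frac{314509}{4 \cdot 294196} = \left(- \frac{314509}{4}\right) \frac{1}{294196} = - \frac{314509}{1176784}$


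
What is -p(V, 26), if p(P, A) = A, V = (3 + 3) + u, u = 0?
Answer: -26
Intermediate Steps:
V = 6 (V = (3 + 3) + 0 = 6 + 0 = 6)
-p(V, 26) = -1*26 = -26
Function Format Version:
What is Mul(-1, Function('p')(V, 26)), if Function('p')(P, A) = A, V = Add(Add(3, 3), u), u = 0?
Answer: -26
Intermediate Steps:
V = 6 (V = Add(Add(3, 3), 0) = Add(6, 0) = 6)
Mul(-1, Function('p')(V, 26)) = Mul(-1, 26) = -26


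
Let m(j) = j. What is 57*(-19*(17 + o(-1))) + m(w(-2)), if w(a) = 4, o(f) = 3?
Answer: -21656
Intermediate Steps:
57*(-19*(17 + o(-1))) + m(w(-2)) = 57*(-19*(17 + 3)) + 4 = 57*(-19*20) + 4 = 57*(-380) + 4 = -21660 + 4 = -21656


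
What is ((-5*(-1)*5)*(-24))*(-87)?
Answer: 52200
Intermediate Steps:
((-5*(-1)*5)*(-24))*(-87) = ((5*5)*(-24))*(-87) = (25*(-24))*(-87) = -600*(-87) = 52200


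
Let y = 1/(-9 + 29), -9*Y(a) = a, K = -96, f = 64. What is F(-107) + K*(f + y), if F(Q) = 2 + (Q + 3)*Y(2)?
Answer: -275566/45 ≈ -6123.7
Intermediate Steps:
Y(a) = -a/9
y = 1/20 ≈ 0.050000
F(Q) = 4/3 - 2*Q/9 (F(Q) = 2 + (Q + 3)*(-1/9*2) = 2 + (3 + Q)*(-2/9) = 2 + (-2/3 - 2*Q/9) = 4/3 - 2*Q/9)
F(-107) + K*(f + y) = (4/3 - 2/9*(-107)) - 96*(64 + 1/20) = (4/3 + 214/9) - 96*1281/20 = 226/9 - 30744/5 = -275566/45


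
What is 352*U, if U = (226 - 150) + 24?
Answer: 35200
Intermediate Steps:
U = 100 (U = 76 + 24 = 100)
352*U = 352*100 = 35200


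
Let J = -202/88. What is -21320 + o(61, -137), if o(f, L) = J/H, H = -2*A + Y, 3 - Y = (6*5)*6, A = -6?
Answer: -154783099/7260 ≈ -21320.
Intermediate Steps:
Y = -177 (Y = 3 - 6*5*6 = 3 - 30*6 = 3 - 1*180 = 3 - 180 = -177)
J = -101/44 (J = -202*1/88 = -101/44 ≈ -2.2955)
H = -165 (H = -2*(-6) - 177 = 12 - 177 = -165)
o(f, L) = 101/7260 (o(f, L) = -101/44/(-165) = -101/44*(-1/165) = 101/7260)
-21320 + o(61, -137) = -21320 + 101/7260 = -154783099/7260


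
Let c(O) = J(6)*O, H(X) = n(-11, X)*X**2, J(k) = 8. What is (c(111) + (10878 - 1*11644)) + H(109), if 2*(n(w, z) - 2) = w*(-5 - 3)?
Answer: 546648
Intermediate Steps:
n(w, z) = 2 - 4*w (n(w, z) = 2 + (w*(-5 - 3))/2 = 2 + (w*(-8))/2 = 2 + (-8*w)/2 = 2 - 4*w)
H(X) = 46*X**2 (H(X) = (2 - 4*(-11))*X**2 = (2 + 44)*X**2 = 46*X**2)
c(O) = 8*O
(c(111) + (10878 - 1*11644)) + H(109) = (8*111 + (10878 - 1*11644)) + 46*109**2 = (888 + (10878 - 11644)) + 46*11881 = (888 - 766) + 546526 = 122 + 546526 = 546648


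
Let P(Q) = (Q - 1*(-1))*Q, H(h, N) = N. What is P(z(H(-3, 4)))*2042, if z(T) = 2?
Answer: 12252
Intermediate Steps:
P(Q) = Q*(1 + Q) (P(Q) = (Q + 1)*Q = (1 + Q)*Q = Q*(1 + Q))
P(z(H(-3, 4)))*2042 = (2*(1 + 2))*2042 = (2*3)*2042 = 6*2042 = 12252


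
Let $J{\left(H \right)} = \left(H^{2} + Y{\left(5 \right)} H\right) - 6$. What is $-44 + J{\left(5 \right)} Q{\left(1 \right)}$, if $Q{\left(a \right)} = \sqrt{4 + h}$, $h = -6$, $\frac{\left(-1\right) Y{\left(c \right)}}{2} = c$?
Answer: $-44 - 31 i \sqrt{2} \approx -44.0 - 43.841 i$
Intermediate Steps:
$Y{\left(c \right)} = - 2 c$
$J{\left(H \right)} = -6 + H^{2} - 10 H$ ($J{\left(H \right)} = \left(H^{2} + \left(-2\right) 5 H\right) - 6 = \left(H^{2} - 10 H\right) - 6 = -6 + H^{2} - 10 H$)
$Q{\left(a \right)} = i \sqrt{2}$ ($Q{\left(a \right)} = \sqrt{4 - 6} = \sqrt{-2} = i \sqrt{2}$)
$-44 + J{\left(5 \right)} Q{\left(1 \right)} = -44 + \left(-6 + 5^{2} - 50\right) i \sqrt{2} = -44 + \left(-6 + 25 - 50\right) i \sqrt{2} = -44 - 31 i \sqrt{2}$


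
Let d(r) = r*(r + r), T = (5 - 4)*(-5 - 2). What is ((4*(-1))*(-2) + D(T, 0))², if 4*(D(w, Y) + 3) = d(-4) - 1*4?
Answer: 144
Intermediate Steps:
T = -7 (T = 1*(-7) = -7)
d(r) = 2*r² (d(r) = r*(2*r) = 2*r²)
D(w, Y) = 4 (D(w, Y) = -3 + (2*(-4)² - 1*4)/4 = -3 + (2*16 - 4)/4 = -3 + (32 - 4)/4 = -3 + (¼)*28 = -3 + 7 = 4)
((4*(-1))*(-2) + D(T, 0))² = ((4*(-1))*(-2) + 4)² = (-4*(-2) + 4)² = (8 + 4)² = 12² = 144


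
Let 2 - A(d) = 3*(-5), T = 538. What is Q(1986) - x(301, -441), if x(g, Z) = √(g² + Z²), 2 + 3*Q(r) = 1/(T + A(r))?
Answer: -1109/1665 - 7*√5818 ≈ -534.60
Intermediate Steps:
A(d) = 17 (A(d) = 2 - 3*(-5) = 2 - 1*(-15) = 2 + 15 = 17)
Q(r) = -1109/1665 (Q(r) = -⅔ + 1/(3*(538 + 17)) = -⅔ + (⅓)/555 = -⅔ + (⅓)*(1/555) = -⅔ + 1/1665 = -1109/1665)
x(g, Z) = √(Z² + g²)
Q(1986) - x(301, -441) = -1109/1665 - √((-441)² + 301²) = -1109/1665 - √(194481 + 90601) = -1109/1665 - √285082 = -1109/1665 - 7*√5818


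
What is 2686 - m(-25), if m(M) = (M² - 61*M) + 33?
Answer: 503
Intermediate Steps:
m(M) = 33 + M² - 61*M
2686 - m(-25) = 2686 - (33 + (-25)² - 61*(-25)) = 2686 - (33 + 625 + 1525) = 2686 - 1*2183 = 2686 - 2183 = 503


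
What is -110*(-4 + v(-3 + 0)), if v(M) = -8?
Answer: 1320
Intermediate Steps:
-110*(-4 + v(-3 + 0)) = -110*(-4 - 8) = -110*(-12) = 1320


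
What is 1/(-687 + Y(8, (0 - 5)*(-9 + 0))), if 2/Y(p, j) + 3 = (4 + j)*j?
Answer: -1101/756386 ≈ -0.0014556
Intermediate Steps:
Y(p, j) = 2/(-3 + j*(4 + j)) (Y(p, j) = 2/(-3 + (4 + j)*j) = 2/(-3 + j*(4 + j)))
1/(-687 + Y(8, (0 - 5)*(-9 + 0))) = 1/(-687 + 2/(-3 + ((0 - 5)*(-9 + 0))² + 4*((0 - 5)*(-9 + 0)))) = 1/(-687 + 2/(-3 + (-5*(-9))² + 4*(-5*(-9)))) = 1/(-687 + 2/(-3 + 45² + 4*45)) = 1/(-687 + 2/(-3 + 2025 + 180)) = 1/(-687 + 2/2202) = 1/(-687 + 2*(1/2202)) = 1/(-687 + 1/1101) = 1/(-756386/1101) = -1101/756386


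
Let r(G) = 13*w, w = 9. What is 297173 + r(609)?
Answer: 297290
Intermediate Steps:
r(G) = 117 (r(G) = 13*9 = 117)
297173 + r(609) = 297173 + 117 = 297290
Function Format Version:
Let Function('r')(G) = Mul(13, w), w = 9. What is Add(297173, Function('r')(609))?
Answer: 297290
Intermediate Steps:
Function('r')(G) = 117 (Function('r')(G) = Mul(13, 9) = 117)
Add(297173, Function('r')(609)) = Add(297173, 117) = 297290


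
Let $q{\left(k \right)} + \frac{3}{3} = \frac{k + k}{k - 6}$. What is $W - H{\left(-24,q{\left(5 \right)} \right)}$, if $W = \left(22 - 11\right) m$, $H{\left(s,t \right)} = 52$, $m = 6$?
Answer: $14$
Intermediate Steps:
$q{\left(k \right)} = -1 + \frac{2 k}{-6 + k}$ ($q{\left(k \right)} = -1 + \frac{k + k}{k - 6} = -1 + \frac{2 k}{-6 + k}$)
$W = 66$ ($W = \left(22 - 11\right) 6 = 11 \cdot 6 = 66$)
$W - H{\left(-24,q{\left(5 \right)} \right)} = 66 - 52 = 14$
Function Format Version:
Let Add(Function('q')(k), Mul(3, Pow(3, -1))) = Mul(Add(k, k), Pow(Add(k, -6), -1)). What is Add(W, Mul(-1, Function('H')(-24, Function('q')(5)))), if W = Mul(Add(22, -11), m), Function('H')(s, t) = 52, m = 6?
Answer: 14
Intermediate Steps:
Function('q')(k) = Add(-1, Mul(2, k, Pow(Add(-6, k), -1))) (Function('q')(k) = Add(-1, Mul(Add(k, k), Pow(Add(k, -6), -1))) = Add(-1, Mul(Mul(2, k), Pow(Add(-6, k), -1))) = Add(-1, Mul(2, k, Pow(Add(-6, k), -1))))
W = 66 (W = Mul(Add(22, -11), 6) = Mul(11, 6) = 66)
Add(W, Mul(-1, Function('H')(-24, Function('q')(5)))) = Add(66, Mul(-1, 52)) = Add(66, -52) = 14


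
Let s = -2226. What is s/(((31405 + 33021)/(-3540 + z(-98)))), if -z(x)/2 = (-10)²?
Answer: 4162620/32213 ≈ 129.22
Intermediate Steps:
z(x) = -200 (z(x) = -2*(-10)² = -2*100 = -200)
s/(((31405 + 33021)/(-3540 + z(-98)))) = -2226*(-3540 - 200)/(31405 + 33021) = -2226/(64426/(-3740)) = -2226/(64426*(-1/3740)) = -2226/(-32213/1870) = -2226*(-1870/32213) = 4162620/32213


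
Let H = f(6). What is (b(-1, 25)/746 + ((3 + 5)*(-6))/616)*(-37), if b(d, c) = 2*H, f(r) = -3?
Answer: 91353/28721 ≈ 3.1807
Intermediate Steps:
H = -3
b(d, c) = -6 (b(d, c) = 2*(-3) = -6)
(b(-1, 25)/746 + ((3 + 5)*(-6))/616)*(-37) = (-6/746 + ((3 + 5)*(-6))/616)*(-37) = (-6*1/746 + (8*(-6))*(1/616))*(-37) = (-3/373 - 48*1/616)*(-37) = (-3/373 - 6/77)*(-37) = -2469/28721*(-37) = 91353/28721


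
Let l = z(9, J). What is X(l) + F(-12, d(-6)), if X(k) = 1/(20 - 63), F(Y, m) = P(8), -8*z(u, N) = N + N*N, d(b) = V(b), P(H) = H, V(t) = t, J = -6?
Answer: 343/43 ≈ 7.9767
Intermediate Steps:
d(b) = b
z(u, N) = -N/8 - N²/8 (z(u, N) = -(N + N*N)/8 = -(N + N²)/8 = -N/8 - N²/8)
l = -15/4 (l = -⅛*(-6)*(1 - 6) = -⅛*(-6)*(-5) = -15/4 ≈ -3.7500)
F(Y, m) = 8
X(k) = -1/43 (X(k) = 1/(-43) = -1/43)
X(l) + F(-12, d(-6)) = -1/43 + 8 = 343/43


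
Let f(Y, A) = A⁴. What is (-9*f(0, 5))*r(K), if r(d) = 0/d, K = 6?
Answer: 0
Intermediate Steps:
r(d) = 0
(-9*f(0, 5))*r(K) = -9*5⁴*0 = -9*625*0 = -5625*0 = 0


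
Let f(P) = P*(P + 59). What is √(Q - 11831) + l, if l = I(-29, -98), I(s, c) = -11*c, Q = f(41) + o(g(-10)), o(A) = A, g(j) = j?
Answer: 1078 + I*√7741 ≈ 1078.0 + 87.983*I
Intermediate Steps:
f(P) = P*(59 + P)
Q = 4090 (Q = 41*(59 + 41) - 10 = 41*100 - 10 = 4100 - 10 = 4090)
l = 1078 (l = -11*(-98) = 1078)
√(Q - 11831) + l = √(4090 - 11831) + 1078 = √(-7741) + 1078 = I*√7741 + 1078 = 1078 + I*√7741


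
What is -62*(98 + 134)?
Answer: -14384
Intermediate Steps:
-62*(98 + 134) = -62*232 = -1*14384 = -14384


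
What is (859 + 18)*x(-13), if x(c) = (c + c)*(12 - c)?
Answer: -570050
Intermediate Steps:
x(c) = 2*c*(12 - c) (x(c) = (2*c)*(12 - c) = 2*c*(12 - c))
(859 + 18)*x(-13) = (859 + 18)*(2*(-13)*(12 - 1*(-13))) = 877*(2*(-13)*(12 + 13)) = 877*(2*(-13)*25) = 877*(-650) = -570050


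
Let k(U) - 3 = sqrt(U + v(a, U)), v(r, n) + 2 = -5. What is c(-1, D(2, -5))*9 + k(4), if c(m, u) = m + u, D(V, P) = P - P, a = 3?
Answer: -6 + I*sqrt(3) ≈ -6.0 + 1.732*I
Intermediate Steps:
v(r, n) = -7 (v(r, n) = -2 - 5 = -7)
D(V, P) = 0
k(U) = 3 + sqrt(-7 + U) (k(U) = 3 + sqrt(U - 7) = 3 + sqrt(-7 + U))
c(-1, D(2, -5))*9 + k(4) = (-1 + 0)*9 + (3 + sqrt(-7 + 4)) = -1*9 + (3 + sqrt(-3)) = -9 + (3 + I*sqrt(3)) = -6 + I*sqrt(3)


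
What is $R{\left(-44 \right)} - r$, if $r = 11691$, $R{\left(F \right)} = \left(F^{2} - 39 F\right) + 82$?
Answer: $-7957$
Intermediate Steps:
$R{\left(F \right)} = 82 + F^{2} - 39 F$
$R{\left(-44 \right)} - r = \left(82 + \left(-44\right)^{2} - -1716\right) - 11691 = \left(82 + 1936 + 1716\right) - 11691 = 3734 - 11691 = -7957$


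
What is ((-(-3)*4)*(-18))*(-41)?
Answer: 8856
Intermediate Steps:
((-(-3)*4)*(-18))*(-41) = ((-1*(-3)*4)*(-18))*(-41) = ((3*4)*(-18))*(-41) = (12*(-18))*(-41) = -216*(-41) = 8856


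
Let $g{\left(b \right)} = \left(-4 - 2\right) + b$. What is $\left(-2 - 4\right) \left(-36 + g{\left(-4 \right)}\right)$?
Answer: $276$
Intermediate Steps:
$g{\left(b \right)} = -6 + b$ ($g{\left(b \right)} = \left(-4 - 2\right) + b = -6 + b$)
$\left(-2 - 4\right) \left(-36 + g{\left(-4 \right)}\right) = \left(-2 - 4\right) \left(-36 - 10\right) = \left(-6\right) \left(-46\right) = 276$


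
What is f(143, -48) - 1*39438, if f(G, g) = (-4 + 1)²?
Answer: -39429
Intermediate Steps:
f(G, g) = 9 (f(G, g) = (-3)² = 9)
f(143, -48) - 1*39438 = 9 - 1*39438 = 9 - 39438 = -39429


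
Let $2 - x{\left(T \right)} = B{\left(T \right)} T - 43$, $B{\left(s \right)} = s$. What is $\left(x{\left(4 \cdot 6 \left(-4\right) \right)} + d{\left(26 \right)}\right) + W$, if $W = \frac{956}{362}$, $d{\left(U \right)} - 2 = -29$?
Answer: $- \frac{1664360}{181} \approx -9195.4$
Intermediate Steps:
$d{\left(U \right)} = -27$ ($d{\left(U \right)} = 2 - 29 = -27$)
$x{\left(T \right)} = 45 - T^{2}$ ($x{\left(T \right)} = 2 - \left(T T - 43\right) = 2 - \left(T^{2} - 43\right) = 2 - \left(-43 + T^{2}\right) = 45 - T^{2}$)
$W = \frac{478}{181}$ ($W = 956 \cdot \frac{1}{362} = \frac{478}{181} \approx 2.6409$)
$\left(x{\left(4 \cdot 6 \left(-4\right) \right)} + d{\left(26 \right)}\right) + W = \left(\left(45 - \left(4 \cdot 6 \left(-4\right)\right)^{2}\right) - 27\right) + \frac{478}{181} = \left(\left(45 - \left(24 \left(-4\right)\right)^{2}\right) - 27\right) + \frac{478}{181} = \left(\left(45 - \left(-96\right)^{2}\right) - 27\right) + \frac{478}{181} = \left(\left(45 - 9216\right) - 27\right) + \frac{478}{181} = \left(-9171 - 27\right) + \frac{478}{181} = -9198 + \frac{478}{181} = - \frac{1664360}{181}$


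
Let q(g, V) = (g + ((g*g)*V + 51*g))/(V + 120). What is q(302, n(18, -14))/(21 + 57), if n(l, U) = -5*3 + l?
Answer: 144658/4797 ≈ 30.156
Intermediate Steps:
n(l, U) = -15 + l
q(g, V) = (52*g + V*g²)/(120 + V) (q(g, V) = (g + (g²*V + 51*g))/(120 + V) = (g + (V*g² + 51*g))/(120 + V) = (g + (51*g + V*g²))/(120 + V) = (52*g + V*g²)/(120 + V))
q(302, n(18, -14))/(21 + 57) = (302*(52 + (-15 + 18)*302)/(120 + (-15 + 18)))/(21 + 57) = (302*(52 + 3*302)/(120 + 3))/78 = (302*(52 + 906)/123)/78 = (302*(1/123)*958)/78 = (1/78)*(289316/123) = 144658/4797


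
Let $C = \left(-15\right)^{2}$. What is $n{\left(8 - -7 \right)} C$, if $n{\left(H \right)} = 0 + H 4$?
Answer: $13500$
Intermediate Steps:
$n{\left(H \right)} = 4 H$ ($n{\left(H \right)} = 0 + 4 H = 4 H$)
$C = 225$
$n{\left(8 - -7 \right)} C = 4 \left(8 - -7\right) 225 = 4 \left(8 + 7\right) 225 = 4 \cdot 15 \cdot 225 = 60 \cdot 225 = 13500$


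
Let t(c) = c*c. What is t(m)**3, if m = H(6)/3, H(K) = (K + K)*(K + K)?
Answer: 12230590464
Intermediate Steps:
H(K) = 4*K**2 (H(K) = (2*K)*(2*K) = 4*K**2)
m = 48 (m = (4*6**2)/3 = (4*36)*(1/3) = 144*(1/3) = 48)
t(c) = c**2
t(m)**3 = (48**2)**3 = 2304**3 = 12230590464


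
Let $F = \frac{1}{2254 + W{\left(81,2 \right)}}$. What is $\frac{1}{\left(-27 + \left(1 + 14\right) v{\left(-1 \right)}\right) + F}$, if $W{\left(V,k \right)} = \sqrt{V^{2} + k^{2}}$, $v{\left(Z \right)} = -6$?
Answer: $- \frac{593650013}{69456787804} + \frac{\sqrt{6565}}{69456787804} \approx -0.008547$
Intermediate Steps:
$F = \frac{1}{2254 + \sqrt{6565}}$ ($F = \frac{1}{2254 + \sqrt{81^{2} + 2^{2}}} = \frac{1}{2254 + \sqrt{6561 + 4}} = \frac{1}{2254 + \sqrt{6565}} \approx 0.00042826$)
$\frac{1}{\left(-27 + \left(1 + 14\right) v{\left(-1 \right)}\right) + F} = \frac{1}{\left(-27 + \left(1 + 14\right) \left(-6\right)\right) + \left(\frac{2254}{5073951} - \frac{\sqrt{6565}}{5073951}\right)} = \frac{1}{\left(-27 + 15 \left(-6\right)\right) + \left(\frac{2254}{5073951} - \frac{\sqrt{6565}}{5073951}\right)} = \frac{1}{\left(-27 - 90\right) + \left(\frac{2254}{5073951} - \frac{\sqrt{6565}}{5073951}\right)} = \frac{1}{-117 + \left(\frac{2254}{5073951} - \frac{\sqrt{6565}}{5073951}\right)} = \frac{1}{- \frac{593650013}{5073951} - \frac{\sqrt{6565}}{5073951}}$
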